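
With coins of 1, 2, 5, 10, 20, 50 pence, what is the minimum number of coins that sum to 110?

3

Greedy: take as many of the largest coin as possible, then repeat with the remainder.
110 − 2×50→10 − 1×10→0
Total coins = 2 + 1 = 3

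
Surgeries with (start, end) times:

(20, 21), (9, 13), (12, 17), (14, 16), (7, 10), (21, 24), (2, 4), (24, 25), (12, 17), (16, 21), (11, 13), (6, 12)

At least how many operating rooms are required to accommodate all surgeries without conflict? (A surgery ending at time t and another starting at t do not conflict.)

Events (time:±→running): 2:+→1 4:-→0 6:+→1 7:+→2 9:+→3 10:-→2 11:+→3 12:-→2 12:+→3 12:+→4 … peak 4.

4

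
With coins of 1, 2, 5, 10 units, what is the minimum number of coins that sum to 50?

Greedy: take as many of the largest coin as possible, then repeat with the remainder.
50 − 5×10→0
Total coins = 5 = 5

5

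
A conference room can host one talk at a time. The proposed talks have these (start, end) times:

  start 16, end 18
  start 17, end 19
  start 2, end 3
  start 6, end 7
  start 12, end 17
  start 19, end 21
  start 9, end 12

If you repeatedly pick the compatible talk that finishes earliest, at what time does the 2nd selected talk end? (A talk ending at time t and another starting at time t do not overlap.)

7

Sorted by end: (2,3)  (6,7)  (9,12)  (12,17)  (16,18)  (17,19)  (19,21)
take (2,3); take (6,7); take (9,12); take (12,17); take (17,19); take (19,21).
Selected: (2,3) (6,7) (9,12) (12,17) (17,19) (19,21)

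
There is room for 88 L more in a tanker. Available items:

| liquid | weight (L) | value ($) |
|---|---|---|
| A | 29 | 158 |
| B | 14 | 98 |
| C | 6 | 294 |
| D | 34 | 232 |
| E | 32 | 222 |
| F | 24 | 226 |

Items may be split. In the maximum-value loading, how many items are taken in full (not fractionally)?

4

Sort by value per unit weight and fill in that order.
Ratios (sorted): C 49.00, F 9.42, B 7.00, E 6.94, D 6.82, A 5.45
take C (6 @ 294); take F (24 @ 226); take B (14 @ 98); take E (32 @ 222); take 12/34 of D → 81.88. Capacity used 88/88.
4 item(s) taken whole; one partial (take 12/34 of D).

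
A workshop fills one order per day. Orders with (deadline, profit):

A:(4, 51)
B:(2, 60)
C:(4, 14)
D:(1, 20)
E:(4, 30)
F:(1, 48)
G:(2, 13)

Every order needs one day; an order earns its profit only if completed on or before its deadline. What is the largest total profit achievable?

189

Profit order: B=60 A=51 F=48 E=30 D=20 C=14 G=13
Assign: B→slot 2, A→slot 4, F→slot 1, E→slot 3, D skipped, C skipped, G skipped.
Slots: [1:F] [2:B] [3:E] [4:A]
Profit = 48 + 60 + 30 + 51 = 189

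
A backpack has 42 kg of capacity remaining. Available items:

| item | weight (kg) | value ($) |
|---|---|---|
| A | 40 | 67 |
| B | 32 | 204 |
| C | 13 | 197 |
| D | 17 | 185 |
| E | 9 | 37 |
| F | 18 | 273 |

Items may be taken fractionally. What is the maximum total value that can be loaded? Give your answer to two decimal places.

Sort by value per unit weight and fill in that order.
Ratios (sorted): F 15.17, C 15.15, D 10.88, B 6.38, E 4.11, A 1.68
take F (18 @ 273); take C (13 @ 197); take 11/17 of D → 119.71. Capacity used 42/42.
Total value = 589.71

589.71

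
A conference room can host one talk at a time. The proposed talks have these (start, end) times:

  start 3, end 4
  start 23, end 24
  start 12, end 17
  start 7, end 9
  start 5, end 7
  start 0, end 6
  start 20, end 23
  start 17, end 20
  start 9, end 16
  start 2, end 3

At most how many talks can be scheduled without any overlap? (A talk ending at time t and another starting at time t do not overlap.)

8

Sort by end time and greedily take each interval whose start is ≥ the last chosen end.
By end time: (2,3), (3,4), (0,6), (5,7), (7,9), (9,16), (12,17), (17,20), (20,23), (23,24).
Pick (2,3); next start ≥ 3 → (3,4); next start ≥ 4 → (5,7); next start ≥ 7 → (7,9); next start ≥ 9 → (9,16); next start ≥ 16 → (17,20); next start ≥ 20 → (20,23); next start ≥ 23 → (23,24).
Selected 8 talks.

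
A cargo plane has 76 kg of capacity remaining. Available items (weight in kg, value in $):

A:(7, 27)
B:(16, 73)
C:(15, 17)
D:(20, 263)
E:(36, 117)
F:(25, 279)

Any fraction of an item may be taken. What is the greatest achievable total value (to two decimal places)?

668.00

Greedy by value/weight ratio, highest first.
Order: D (263/20=13.15) > F (279/25=11.16) > B (73/16=4.56) > A (27/7=3.86) > E (117/36=3.25) > C (17/15=1.13)
Fill: take D (20 @ 263) → take F (25 @ 279) → take B (16 @ 73) → take A (7 @ 27) → take 8/36 of E → 26.00; 76/76 used.
Total value = 668.00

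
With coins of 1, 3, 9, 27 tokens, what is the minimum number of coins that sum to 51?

5

Greedy: take as many of the largest coin as possible, then repeat with the remainder.
51 = 1×27 + 2×9 + 2×3
Total coins = 1 + 2 + 2 = 5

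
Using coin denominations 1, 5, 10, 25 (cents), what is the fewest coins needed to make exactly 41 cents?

Greedy: take as many of the largest coin as possible, then repeat with the remainder.
41 = 1×25 + 1×10 + 1×5 + 1×1
Total coins = 1 + 1 + 1 + 1 = 4

4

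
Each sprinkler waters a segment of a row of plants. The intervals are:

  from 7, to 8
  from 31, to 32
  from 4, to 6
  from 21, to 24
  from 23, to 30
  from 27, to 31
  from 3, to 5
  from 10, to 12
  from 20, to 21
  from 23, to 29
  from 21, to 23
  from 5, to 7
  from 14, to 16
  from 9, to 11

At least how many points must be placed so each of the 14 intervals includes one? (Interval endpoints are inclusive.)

By right end: [3,5]  [4,6]  [5,7]  [7,8]  [9,11]  [10,12]  [14,16]  [20,21]  [21,23]  [21,24]  [23,29]  [23,30]  [27,31]  [31,32]
[3,5] uncovered → point at 5; [7,8] uncovered → point at 8; [9,11] uncovered → point at 11; [14,16] uncovered → point at 16; [20,21] uncovered → point at 21; [23,29] uncovered → point at 29; [31,32] uncovered → point at 32.
Points: 5, 8, 11, 16, 21, 29, 32 (7 total).

7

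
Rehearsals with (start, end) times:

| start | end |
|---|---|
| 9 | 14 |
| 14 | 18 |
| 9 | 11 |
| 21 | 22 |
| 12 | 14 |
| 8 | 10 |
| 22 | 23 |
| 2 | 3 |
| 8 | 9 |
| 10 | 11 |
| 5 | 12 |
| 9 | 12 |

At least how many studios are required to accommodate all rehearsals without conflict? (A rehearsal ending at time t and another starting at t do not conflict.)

Events (time:±→running): 2:+→1 3:-→0 5:+→1 8:+→2 8:+→3 9:-→2 9:+→3 9:+→4 9:+→5 … peak 5.

5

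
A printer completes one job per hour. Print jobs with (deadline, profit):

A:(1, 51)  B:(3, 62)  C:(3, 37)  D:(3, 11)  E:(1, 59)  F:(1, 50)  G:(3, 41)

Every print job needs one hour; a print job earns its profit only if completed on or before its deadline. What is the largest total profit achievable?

Profit order: B=62 E=59 A=51 F=50 G=41 C=37 D=11
Assign: B→slot 3, E→slot 1, A skipped, F skipped, G→slot 2, C skipped, D skipped.
Slots: [1:E] [2:G] [3:B]
Profit = 59 + 41 + 62 = 162

162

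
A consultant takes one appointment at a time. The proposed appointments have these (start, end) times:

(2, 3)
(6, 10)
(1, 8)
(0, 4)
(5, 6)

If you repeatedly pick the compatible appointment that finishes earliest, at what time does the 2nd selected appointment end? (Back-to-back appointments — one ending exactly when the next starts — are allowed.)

6

Greedy by earliest finish: after sorting by end time, pick each interval compatible with the last pick.
Sorted by end: (2,3)  (0,4)  (5,6)  (1,8)  (6,10)
take (2,3); skip (0,4); take (5,6); skip (1,8); take (6,10).
Selected: (2,3) (5,6) (6,10)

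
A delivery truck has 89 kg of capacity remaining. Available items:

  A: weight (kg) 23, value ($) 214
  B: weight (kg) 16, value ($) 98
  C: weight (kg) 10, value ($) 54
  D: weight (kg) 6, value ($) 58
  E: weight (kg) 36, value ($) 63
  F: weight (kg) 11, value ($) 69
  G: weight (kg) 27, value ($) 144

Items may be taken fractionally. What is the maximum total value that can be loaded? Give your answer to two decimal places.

615.67

Ratios (sorted): D 9.67, A 9.30, F 6.27, B 6.12, C 5.40, G 5.33, E 1.75
take D (6 @ 58); take A (23 @ 214); take F (11 @ 69); take B (16 @ 98); take C (10 @ 54); take 23/27 of G → 122.67. Capacity used 89/89.
Total value = 615.67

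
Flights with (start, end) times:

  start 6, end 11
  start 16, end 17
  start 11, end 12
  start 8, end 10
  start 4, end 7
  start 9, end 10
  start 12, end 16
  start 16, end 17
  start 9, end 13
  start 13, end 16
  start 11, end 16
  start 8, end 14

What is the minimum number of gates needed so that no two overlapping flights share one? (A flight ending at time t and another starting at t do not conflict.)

The answer is the maximum number of intervals overlapping at any instant.
Events (time:±→running): 4:+→1 6:+→2 7:-→1 8:+→2 8:+→3 9:+→4 9:+→5 … peak 5.

5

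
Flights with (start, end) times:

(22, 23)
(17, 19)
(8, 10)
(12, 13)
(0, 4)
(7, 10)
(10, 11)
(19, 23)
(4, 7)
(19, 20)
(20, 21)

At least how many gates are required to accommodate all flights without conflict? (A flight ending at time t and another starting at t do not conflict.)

2

Events (time:±→running): 0:+→1 4:-→0 4:+→1 7:-→0 7:+→1 8:+→2 … peak 2.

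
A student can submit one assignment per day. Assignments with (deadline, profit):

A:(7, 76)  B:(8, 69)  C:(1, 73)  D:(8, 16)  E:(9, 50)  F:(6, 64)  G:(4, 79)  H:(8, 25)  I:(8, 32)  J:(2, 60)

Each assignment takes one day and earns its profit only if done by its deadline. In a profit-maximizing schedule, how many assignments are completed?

Profit order: G=79 A=76 C=73 B=69 F=64 J=60 E=50 I=32 H=25 D=16
Assign: G→slot 4, A→slot 7, C→slot 1, B→slot 8, F→slot 6, J→slot 2, E→slot 9, I→slot 5, H→slot 3, D skipped.
Slots: [1:C] [2:J] [3:H] [4:G] [5:I] [6:F] [7:A] [8:B] [9:E]
9 of 10 scheduled.

9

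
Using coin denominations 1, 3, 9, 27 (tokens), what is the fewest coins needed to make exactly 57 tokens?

3

57 − 2×27→3 − 1×3→0
Total coins = 2 + 1 = 3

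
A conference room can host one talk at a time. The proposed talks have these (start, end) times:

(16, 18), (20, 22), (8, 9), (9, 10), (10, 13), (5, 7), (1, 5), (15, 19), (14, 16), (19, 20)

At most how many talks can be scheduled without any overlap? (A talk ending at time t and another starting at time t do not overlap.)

Sorted by end: (1,5)  (5,7)  (8,9)  (9,10)  (10,13)  (14,16)  (16,18)  (15,19)  (19,20)  (20,22)
take (1,5); take (5,7); take (8,9); take (9,10); take (10,13); take (14,16); take (16,18); take (19,20); take (20,22).
Selected 9 talks.

9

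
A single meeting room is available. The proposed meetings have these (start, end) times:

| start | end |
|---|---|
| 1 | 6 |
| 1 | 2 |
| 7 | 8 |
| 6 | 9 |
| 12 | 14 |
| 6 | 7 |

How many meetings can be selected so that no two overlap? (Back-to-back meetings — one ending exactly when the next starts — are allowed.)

By end time: (1,2), (1,6), (6,7), (7,8), (6,9), (12,14).
Pick (1,2); next start ≥ 2 → (6,7); next start ≥ 7 → (7,8); next start ≥ 8 → (12,14).
Selected 4 meetings.

4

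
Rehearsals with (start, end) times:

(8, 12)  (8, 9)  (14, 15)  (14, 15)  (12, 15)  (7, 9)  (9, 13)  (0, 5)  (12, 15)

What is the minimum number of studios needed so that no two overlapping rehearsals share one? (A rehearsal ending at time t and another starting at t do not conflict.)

4

The answer is the maximum number of intervals overlapping at any instant.
Events (time:±→running): 0:+→1 5:-→0 7:+→1 8:+→2 8:+→3 9:-→2 9:-→1 9:+→2 12:-→1 12:+→2 12:+→3 13:-→2 14:+→3 14:+→4 … peak 4.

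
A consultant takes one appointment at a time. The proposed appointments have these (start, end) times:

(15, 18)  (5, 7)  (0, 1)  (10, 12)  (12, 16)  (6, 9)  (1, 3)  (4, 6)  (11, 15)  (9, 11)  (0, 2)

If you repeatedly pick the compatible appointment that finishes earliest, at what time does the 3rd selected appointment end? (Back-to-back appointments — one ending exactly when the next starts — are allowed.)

6

By end time: (0,1), (0,2), (1,3), (4,6), (5,7), (6,9), (9,11), (10,12), (11,15), (12,16), (15,18).
Pick (0,1); next start ≥ 1 → (1,3); next start ≥ 3 → (4,6); next start ≥ 6 → (6,9); next start ≥ 9 → (9,11); next start ≥ 11 → (11,15); next start ≥ 15 → (15,18).
Selected: (0,1) (1,3) (4,6) (6,9) (9,11) (11,15) (15,18)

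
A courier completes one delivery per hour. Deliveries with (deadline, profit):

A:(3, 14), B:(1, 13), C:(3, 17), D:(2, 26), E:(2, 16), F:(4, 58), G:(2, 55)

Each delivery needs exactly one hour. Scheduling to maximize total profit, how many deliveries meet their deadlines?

By profit: F(d4,58), G(d2,55), D(d2,26), C(d3,17), E(d2,16), A(d3,14), B(d1,13)
F→slot 4; G→slot 2; D→slot 1; C→slot 3; E skipped; A skipped; B skipped.
4 of 7 scheduled.

4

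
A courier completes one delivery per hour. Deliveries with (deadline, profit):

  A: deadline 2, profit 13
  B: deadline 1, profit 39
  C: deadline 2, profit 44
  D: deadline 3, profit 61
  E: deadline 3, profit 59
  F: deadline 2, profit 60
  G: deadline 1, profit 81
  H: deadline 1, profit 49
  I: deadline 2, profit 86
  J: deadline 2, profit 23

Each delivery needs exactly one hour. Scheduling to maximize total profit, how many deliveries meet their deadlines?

3

Take jobs in profit order; each goes to the latest open slot no later than its deadline.
Profit order: I=86 G=81 D=61 F=60 E=59 H=49 C=44 B=39 J=23 A=13
Assign: I→slot 2, G→slot 1, D→slot 3, F skipped, E skipped, H skipped, C skipped, B skipped, J skipped, A skipped.
Slots: [1:G] [2:I] [3:D]
3 of 10 scheduled.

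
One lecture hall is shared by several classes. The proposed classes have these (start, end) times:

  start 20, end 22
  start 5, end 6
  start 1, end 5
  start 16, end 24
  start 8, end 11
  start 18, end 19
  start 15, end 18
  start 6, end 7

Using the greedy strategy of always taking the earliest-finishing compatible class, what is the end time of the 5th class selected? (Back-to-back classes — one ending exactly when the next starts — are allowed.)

18

Greedy by earliest finish: after sorting by end time, pick each interval compatible with the last pick.
By end time: (1,5), (5,6), (6,7), (8,11), (15,18), (18,19), (20,22), (16,24).
Pick (1,5); next start ≥ 5 → (5,6); next start ≥ 6 → (6,7); next start ≥ 7 → (8,11); next start ≥ 11 → (15,18); next start ≥ 18 → (18,19); next start ≥ 19 → (20,22).
Selected: (1,5) (5,6) (6,7) (8,11) (15,18) (18,19) (20,22)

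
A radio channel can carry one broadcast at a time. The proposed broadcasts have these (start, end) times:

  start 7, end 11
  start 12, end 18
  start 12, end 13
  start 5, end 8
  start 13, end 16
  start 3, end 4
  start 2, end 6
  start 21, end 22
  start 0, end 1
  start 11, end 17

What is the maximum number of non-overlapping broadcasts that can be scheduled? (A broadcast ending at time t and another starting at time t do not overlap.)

6

Order by finish time; keep every interval that doesn't clash with the previous kept one.
By end time: (0,1), (3,4), (2,6), (5,8), (7,11), (12,13), (13,16), (11,17), (12,18), (21,22).
Pick (0,1); next start ≥ 1 → (3,4); next start ≥ 4 → (5,8); next start ≥ 8 → (12,13); next start ≥ 13 → (13,16); next start ≥ 16 → (21,22).
Selected 6 broadcasts.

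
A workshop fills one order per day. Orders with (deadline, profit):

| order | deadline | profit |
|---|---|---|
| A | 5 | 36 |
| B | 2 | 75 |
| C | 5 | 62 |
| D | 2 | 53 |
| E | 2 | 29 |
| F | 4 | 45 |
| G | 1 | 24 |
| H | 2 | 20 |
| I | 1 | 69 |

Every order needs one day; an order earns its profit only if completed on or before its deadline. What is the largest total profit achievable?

287

Take jobs in profit order; each goes to the latest open slot no later than its deadline.
By profit: B(d2,75), I(d1,69), C(d5,62), D(d2,53), F(d4,45), A(d5,36), E(d2,29), G(d1,24), H(d2,20)
B→slot 2; I→slot 1; C→slot 5; D skipped; F→slot 4; A→slot 3; E skipped; G skipped; H skipped.
Profit = 69 + 75 + 36 + 45 + 62 = 287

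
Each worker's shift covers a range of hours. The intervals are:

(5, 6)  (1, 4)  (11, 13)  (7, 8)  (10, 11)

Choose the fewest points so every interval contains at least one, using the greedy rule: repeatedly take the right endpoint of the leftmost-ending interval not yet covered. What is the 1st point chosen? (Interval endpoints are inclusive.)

Sort by right endpoint; whenever an interval is uncovered, place a point at its right end.
Sorted: [1,4] [5,6] [7,8] [10,11] [11,13]
{[1,4]} hit by 4; {[5,6]} hit by 6; {[7,8]} hit by 8; {[10,11],[11,13]} hit by 11.
Points: 4, 6, 8, 11 (4 total).

4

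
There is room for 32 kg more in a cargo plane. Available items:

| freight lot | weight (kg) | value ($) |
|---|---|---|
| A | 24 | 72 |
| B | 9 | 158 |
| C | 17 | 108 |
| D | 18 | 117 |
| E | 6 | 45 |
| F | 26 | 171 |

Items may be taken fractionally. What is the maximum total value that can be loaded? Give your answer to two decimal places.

314.81

Sort by value per unit weight and fill in that order.
Ratios (sorted): B 17.56, E 7.50, F 6.58, D 6.50, C 6.35, A 3.00
take B (9 @ 158); take E (6 @ 45); take 17/26 of F → 111.81. Capacity used 32/32.
Total value = 314.81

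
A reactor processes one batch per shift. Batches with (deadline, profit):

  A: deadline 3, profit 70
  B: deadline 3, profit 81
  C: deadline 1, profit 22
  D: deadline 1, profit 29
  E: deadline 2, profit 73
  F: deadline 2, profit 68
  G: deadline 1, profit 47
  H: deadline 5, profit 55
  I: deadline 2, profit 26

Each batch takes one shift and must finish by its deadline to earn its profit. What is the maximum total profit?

279

Take jobs in profit order; each goes to the latest open slot no later than its deadline.
By profit: B(d3,81), E(d2,73), A(d3,70), F(d2,68), H(d5,55), G(d1,47), D(d1,29), I(d2,26), C(d1,22)
B→slot 3; E→slot 2; A→slot 1; F skipped; H→slot 5; G skipped; D skipped; I skipped; C skipped.
Profit = 70 + 73 + 81 + 55 = 279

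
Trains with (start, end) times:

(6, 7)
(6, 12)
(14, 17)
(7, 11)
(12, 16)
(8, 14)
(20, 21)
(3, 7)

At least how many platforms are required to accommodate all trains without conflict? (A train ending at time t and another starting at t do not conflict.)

3

The answer is the maximum number of intervals overlapping at any instant.
Events (time:±→running): 3:+→1 6:+→2 6:+→3 … peak 3.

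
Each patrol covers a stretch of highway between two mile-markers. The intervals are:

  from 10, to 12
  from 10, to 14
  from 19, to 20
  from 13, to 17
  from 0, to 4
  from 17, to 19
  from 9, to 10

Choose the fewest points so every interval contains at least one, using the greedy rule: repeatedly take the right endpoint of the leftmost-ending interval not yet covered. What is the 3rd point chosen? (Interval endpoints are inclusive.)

Process intervals by earliest right end; each time one isn't hit yet, stab at its right endpoint.
Sorted: [0,4] [9,10] [10,12] [10,14] [13,17] [17,19] [19,20]
{[0,4]} hit by 4; {[9,10],[10,12],[10,14]} hit by 10; {[13,17],[17,19]} hit by 17; {[19,20]} hit by 20.
Points: 4, 10, 17, 20 (4 total).

17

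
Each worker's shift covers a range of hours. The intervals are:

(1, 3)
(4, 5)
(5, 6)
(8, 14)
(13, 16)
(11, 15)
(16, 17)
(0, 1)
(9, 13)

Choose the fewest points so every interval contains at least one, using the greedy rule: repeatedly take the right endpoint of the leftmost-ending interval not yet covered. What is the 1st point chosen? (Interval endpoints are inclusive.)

1

By right end: [0,1]  [1,3]  [4,5]  [5,6]  [9,13]  [8,14]  [11,15]  [13,16]  [16,17]
[0,1] uncovered → point at 1; [4,5] uncovered → point at 5; [9,13] uncovered → point at 13; [16,17] uncovered → point at 17.
Points: 1, 5, 13, 17 (4 total).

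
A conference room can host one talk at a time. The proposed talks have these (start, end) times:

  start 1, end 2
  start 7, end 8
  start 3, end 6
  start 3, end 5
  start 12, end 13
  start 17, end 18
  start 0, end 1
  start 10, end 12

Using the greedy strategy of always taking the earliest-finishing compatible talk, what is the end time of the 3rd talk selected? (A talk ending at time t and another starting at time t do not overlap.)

Sorted by end: (0,1)  (1,2)  (3,5)  (3,6)  (7,8)  (10,12)  (12,13)  (17,18)
take (0,1); take (1,2); take (3,5); skip (3,6); take (7,8); take (10,12); take (12,13); take (17,18).
Selected: (0,1) (1,2) (3,5) (7,8) (10,12) (12,13) (17,18)

5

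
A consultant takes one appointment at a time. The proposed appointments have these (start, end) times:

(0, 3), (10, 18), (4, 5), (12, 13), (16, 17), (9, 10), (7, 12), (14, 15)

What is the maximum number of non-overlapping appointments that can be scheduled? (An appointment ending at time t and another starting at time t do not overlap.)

Greedy by earliest finish: after sorting by end time, pick each interval compatible with the last pick.
Sorted by end: (0,3)  (4,5)  (9,10)  (7,12)  (12,13)  (14,15)  (16,17)  (10,18)
take (0,3); take (4,5); take (9,10); skip (7,12); take (12,13); take (14,15); take (16,17); skip (10,18).
Selected 6 appointments.

6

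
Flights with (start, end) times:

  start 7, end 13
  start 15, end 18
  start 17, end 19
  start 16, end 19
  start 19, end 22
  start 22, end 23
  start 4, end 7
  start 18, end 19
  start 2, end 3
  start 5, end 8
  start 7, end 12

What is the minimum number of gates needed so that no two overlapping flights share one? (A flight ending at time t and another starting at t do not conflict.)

3

starts: [2, 4, 5, 7, 7, 15, 16, 17, 18, 19, 22]
ends:   [3, 7, 8, 12, 13, 18, 19, 19, 19, 22, 23]
s2→1 e3→0 s4→1 s5→2 e7→1 s7→2 s7→3  — peak 3.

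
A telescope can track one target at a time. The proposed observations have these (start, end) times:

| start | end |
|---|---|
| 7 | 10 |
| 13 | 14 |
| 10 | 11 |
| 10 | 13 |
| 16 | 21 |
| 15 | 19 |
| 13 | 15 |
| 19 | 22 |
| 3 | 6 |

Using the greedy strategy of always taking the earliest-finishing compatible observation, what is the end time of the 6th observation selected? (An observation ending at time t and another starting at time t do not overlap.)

22

Greedy by earliest finish: after sorting by end time, pick each interval compatible with the last pick.
Sorted by end: (3,6)  (7,10)  (10,11)  (10,13)  (13,14)  (13,15)  (15,19)  (16,21)  (19,22)
take (3,6); take (7,10); take (10,11); take (13,14); take (15,19); skip (16,21); take (19,22).
Selected: (3,6) (7,10) (10,11) (13,14) (15,19) (19,22)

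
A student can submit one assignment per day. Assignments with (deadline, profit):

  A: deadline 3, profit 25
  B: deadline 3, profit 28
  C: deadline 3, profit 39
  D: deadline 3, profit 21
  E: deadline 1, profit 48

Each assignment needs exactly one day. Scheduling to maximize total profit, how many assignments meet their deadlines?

By profit: E(d1,48), C(d3,39), B(d3,28), A(d3,25), D(d3,21)
E→slot 1; C→slot 3; B→slot 2; A skipped; D skipped.
3 of 5 scheduled.

3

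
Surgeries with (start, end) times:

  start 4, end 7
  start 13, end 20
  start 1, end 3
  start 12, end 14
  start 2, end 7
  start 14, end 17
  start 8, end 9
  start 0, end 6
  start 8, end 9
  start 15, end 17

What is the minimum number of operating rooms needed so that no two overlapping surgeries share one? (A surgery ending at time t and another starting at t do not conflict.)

3

The answer is the maximum number of intervals overlapping at any instant.
starts: [0, 1, 2, 4, 8, 8, 12, 13, 14, 15]
ends:   [3, 6, 7, 7, 9, 9, 14, 17, 17, 20]
s0→1 s1→2 s2→3  — peak 3.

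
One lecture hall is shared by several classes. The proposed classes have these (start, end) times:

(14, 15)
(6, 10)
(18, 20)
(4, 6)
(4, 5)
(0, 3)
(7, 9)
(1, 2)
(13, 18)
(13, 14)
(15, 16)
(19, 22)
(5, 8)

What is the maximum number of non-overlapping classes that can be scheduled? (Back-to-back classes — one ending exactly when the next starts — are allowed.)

Sorted by end: (1,2)  (0,3)  (4,5)  (4,6)  (5,8)  (7,9)  (6,10)  (13,14)  (14,15)  (15,16)  (13,18)  (18,20)  (19,22)
take (1,2); take (4,5); take (5,8); take (13,14); take (14,15); take (15,16); skip (13,18); take (18,20).
Selected 7 classes.

7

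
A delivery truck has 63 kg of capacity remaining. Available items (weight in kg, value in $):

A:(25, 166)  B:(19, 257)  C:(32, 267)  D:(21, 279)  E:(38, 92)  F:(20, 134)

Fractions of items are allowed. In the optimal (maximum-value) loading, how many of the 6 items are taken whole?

2

Greedy by value/weight ratio, highest first.
Ratios (sorted): B 13.53, D 13.29, C 8.34, F 6.70, A 6.64, E 2.42
take B (19 @ 257); take D (21 @ 279); take 23/32 of C → 191.91. Capacity used 63/63.
2 item(s) taken whole; one partial (take 23/32 of C).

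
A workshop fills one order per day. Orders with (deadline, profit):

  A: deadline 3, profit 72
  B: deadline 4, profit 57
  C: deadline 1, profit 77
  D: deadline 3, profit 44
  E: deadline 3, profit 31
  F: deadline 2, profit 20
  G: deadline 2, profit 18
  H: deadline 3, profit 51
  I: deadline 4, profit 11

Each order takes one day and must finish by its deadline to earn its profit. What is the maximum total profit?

Sort by profit descending; place each in the latest free slot ≤ its deadline.
Profit order: C=77 A=72 B=57 H=51 D=44 E=31 F=20 G=18 I=11
Assign: C→slot 1, A→slot 3, B→slot 4, H→slot 2, D skipped, E skipped, F skipped, G skipped, I skipped.
Slots: [1:C] [2:H] [3:A] [4:B]
Profit = 77 + 51 + 72 + 57 = 257

257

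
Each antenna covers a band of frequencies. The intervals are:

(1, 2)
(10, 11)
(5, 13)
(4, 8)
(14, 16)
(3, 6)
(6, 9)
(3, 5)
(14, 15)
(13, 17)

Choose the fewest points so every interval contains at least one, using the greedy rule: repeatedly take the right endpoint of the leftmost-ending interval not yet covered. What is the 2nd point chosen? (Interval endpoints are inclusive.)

5

Process intervals by earliest right end; each time one isn't hit yet, stab at its right endpoint.
Sorted: [1,2] [3,5] [3,6] [4,8] [6,9] [10,11] [5,13] [14,15] [14,16] [13,17]
{[1,2]} hit by 2; {[3,5],[3,6],[4,8]} hit by 5; {[6,9]} hit by 9; {[10,11],[5,13]} hit by 11; {[14,15],[14,16],[13,17]} hit by 15.
Points: 2, 5, 9, 11, 15 (5 total).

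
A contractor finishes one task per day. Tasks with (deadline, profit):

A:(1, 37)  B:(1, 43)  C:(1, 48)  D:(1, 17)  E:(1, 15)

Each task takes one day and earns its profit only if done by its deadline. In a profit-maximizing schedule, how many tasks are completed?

1

Take jobs in profit order; each goes to the latest open slot no later than its deadline.
Profit order: C=48 B=43 A=37 D=17 E=15
Assign: C→slot 1, B skipped, A skipped, D skipped, E skipped.
Slots: [1:C]
1 of 5 scheduled.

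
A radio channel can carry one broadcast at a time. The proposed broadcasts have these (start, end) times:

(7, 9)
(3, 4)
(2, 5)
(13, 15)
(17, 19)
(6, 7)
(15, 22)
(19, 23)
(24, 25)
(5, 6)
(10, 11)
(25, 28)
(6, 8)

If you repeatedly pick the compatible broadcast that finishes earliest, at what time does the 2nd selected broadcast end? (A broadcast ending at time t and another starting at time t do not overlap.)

Order by finish time; keep every interval that doesn't clash with the previous kept one.
Sorted by end: (3,4)  (2,5)  (5,6)  (6,7)  (6,8)  (7,9)  (10,11)  (13,15)  (17,19)  (15,22)  (19,23)  (24,25)  (25,28)
take (3,4); take (5,6); take (6,7); take (7,9); take (10,11); take (13,15); take (17,19); take (19,23); take (24,25); take (25,28).
Selected: (3,4) (5,6) (6,7) (7,9) (10,11) (13,15) (17,19) (19,23) (24,25) (25,28)

6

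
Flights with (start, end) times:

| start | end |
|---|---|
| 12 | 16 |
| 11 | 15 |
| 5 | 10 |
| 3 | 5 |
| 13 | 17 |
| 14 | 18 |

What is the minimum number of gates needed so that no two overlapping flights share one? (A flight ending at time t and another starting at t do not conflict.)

4

Count concurrent intervals with a sweep; the peak is the room count.
starts: [3, 5, 11, 12, 13, 14]
ends:   [5, 10, 15, 16, 17, 18]
s3→1 e5→0 s5→1 e10→0 s11→1 s12→2 s13→3 s14→4  — peak 4.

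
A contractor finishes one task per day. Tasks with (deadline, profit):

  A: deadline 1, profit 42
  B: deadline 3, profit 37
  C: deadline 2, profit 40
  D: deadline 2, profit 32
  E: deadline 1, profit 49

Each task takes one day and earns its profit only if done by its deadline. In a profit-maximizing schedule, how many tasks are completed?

Sort by profit descending; place each in the latest free slot ≤ its deadline.
Profit order: E=49 A=42 C=40 B=37 D=32
Assign: E→slot 1, A skipped, C→slot 2, B→slot 3, D skipped.
Slots: [1:E] [2:C] [3:B]
3 of 5 scheduled.

3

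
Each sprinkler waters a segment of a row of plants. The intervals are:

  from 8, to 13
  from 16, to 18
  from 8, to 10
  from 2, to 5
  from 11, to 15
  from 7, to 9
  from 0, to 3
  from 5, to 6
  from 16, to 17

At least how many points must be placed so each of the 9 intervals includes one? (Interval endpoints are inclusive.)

Sort by right endpoint; whenever an interval is uncovered, place a point at its right end.
By right end: [0,3]  [2,5]  [5,6]  [7,9]  [8,10]  [8,13]  [11,15]  [16,17]  [16,18]
[0,3] uncovered → point at 3; [5,6] uncovered → point at 6; [7,9] uncovered → point at 9; [11,15] uncovered → point at 15; [16,17] uncovered → point at 17.
Points: 3, 6, 9, 15, 17 (5 total).

5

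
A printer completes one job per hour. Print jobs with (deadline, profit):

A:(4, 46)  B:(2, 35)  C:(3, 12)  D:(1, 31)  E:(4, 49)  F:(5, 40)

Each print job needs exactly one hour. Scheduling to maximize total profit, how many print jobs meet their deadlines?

5

Take jobs in profit order; each goes to the latest open slot no later than its deadline.
By profit: E(d4,49), A(d4,46), F(d5,40), B(d2,35), D(d1,31), C(d3,12)
E→slot 4; A→slot 3; F→slot 5; B→slot 2; D→slot 1; C skipped.
5 of 6 scheduled.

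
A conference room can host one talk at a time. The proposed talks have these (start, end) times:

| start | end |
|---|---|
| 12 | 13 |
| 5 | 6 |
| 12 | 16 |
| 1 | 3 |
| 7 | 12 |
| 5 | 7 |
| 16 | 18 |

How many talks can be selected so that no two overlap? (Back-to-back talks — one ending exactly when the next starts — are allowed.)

Order by finish time; keep every interval that doesn't clash with the previous kept one.
Sorted by end: (1,3)  (5,6)  (5,7)  (7,12)  (12,13)  (12,16)  (16,18)
take (1,3); take (5,6); take (7,12); take (12,13); take (16,18).
Selected 5 talks.

5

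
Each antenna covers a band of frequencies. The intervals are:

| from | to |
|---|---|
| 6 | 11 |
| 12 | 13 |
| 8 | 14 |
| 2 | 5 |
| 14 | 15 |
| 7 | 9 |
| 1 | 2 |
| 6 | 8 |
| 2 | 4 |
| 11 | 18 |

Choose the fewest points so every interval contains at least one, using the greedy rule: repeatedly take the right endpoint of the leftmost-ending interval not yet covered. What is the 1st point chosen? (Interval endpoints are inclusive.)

2

By right end: [1,2]  [2,4]  [2,5]  [6,8]  [7,9]  [6,11]  [12,13]  [8,14]  [14,15]  [11,18]
[1,2] uncovered → point at 2; [6,8] uncovered → point at 8; [12,13] uncovered → point at 13; [14,15] uncovered → point at 15.
Points: 2, 8, 13, 15 (4 total).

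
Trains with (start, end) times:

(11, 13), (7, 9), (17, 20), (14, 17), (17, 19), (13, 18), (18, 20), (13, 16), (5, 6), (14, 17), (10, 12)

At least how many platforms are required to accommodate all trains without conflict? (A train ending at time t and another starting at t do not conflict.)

4

Events (time:±→running): 5:+→1 6:-→0 7:+→1 9:-→0 10:+→1 11:+→2 12:-→1 13:-→0 13:+→1 13:+→2 14:+→3 14:+→4 … peak 4.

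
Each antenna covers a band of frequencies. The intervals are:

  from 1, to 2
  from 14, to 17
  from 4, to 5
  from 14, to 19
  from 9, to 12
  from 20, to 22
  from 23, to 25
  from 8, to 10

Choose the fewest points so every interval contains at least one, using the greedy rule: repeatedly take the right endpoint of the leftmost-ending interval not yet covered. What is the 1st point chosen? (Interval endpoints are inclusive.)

2

Process intervals by earliest right end; each time one isn't hit yet, stab at its right endpoint.
By right end: [1,2]  [4,5]  [8,10]  [9,12]  [14,17]  [14,19]  [20,22]  [23,25]
[1,2] uncovered → point at 2; [4,5] uncovered → point at 5; [8,10] uncovered → point at 10; [14,17] uncovered → point at 17; [20,22] uncovered → point at 22; [23,25] uncovered → point at 25.
Points: 2, 5, 10, 17, 22, 25 (6 total).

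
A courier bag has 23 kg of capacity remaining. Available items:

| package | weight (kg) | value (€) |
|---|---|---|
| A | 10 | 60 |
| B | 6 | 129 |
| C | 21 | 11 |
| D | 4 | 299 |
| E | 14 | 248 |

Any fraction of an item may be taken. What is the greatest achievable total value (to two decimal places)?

Sort by value per unit weight and fill in that order.
Order: D (299/4=74.75) > B (129/6=21.50) > E (248/14=17.71) > A (60/10=6.00) > C (11/21=0.52)
Fill: take D (4 @ 299) → take B (6 @ 129) → take 13/14 of E → 230.29; 23/23 used.
Total value = 658.29

658.29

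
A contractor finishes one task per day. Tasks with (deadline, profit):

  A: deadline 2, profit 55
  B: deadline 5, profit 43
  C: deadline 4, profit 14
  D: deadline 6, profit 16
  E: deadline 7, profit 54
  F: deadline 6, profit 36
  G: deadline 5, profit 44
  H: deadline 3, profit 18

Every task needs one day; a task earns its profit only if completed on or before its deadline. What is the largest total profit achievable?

266

Sort by profit descending; place each in the latest free slot ≤ its deadline.
By profit: A(d2,55), E(d7,54), G(d5,44), B(d5,43), F(d6,36), H(d3,18), D(d6,16), C(d4,14)
A→slot 2; E→slot 7; G→slot 5; B→slot 4; F→slot 6; H→slot 3; D→slot 1; C skipped.
Profit = 16 + 55 + 18 + 43 + 44 + 36 + 54 = 266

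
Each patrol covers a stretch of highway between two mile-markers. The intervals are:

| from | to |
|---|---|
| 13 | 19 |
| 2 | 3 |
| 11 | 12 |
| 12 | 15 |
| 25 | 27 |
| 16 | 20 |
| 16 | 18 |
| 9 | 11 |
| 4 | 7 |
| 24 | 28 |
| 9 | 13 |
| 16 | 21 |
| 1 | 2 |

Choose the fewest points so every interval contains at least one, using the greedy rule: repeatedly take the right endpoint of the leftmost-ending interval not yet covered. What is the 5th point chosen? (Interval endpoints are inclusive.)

18

Sort by right endpoint; whenever an interval is uncovered, place a point at its right end.
By right end: [1,2]  [2,3]  [4,7]  [9,11]  [11,12]  [9,13]  [12,15]  [16,18]  [13,19]  [16,20]  [16,21]  [25,27]  [24,28]
[1,2] uncovered → point at 2; [4,7] uncovered → point at 7; [9,11] uncovered → point at 11; [12,15] uncovered → point at 15; [16,18] uncovered → point at 18; [25,27] uncovered → point at 27.
Points: 2, 7, 11, 15, 18, 27 (6 total).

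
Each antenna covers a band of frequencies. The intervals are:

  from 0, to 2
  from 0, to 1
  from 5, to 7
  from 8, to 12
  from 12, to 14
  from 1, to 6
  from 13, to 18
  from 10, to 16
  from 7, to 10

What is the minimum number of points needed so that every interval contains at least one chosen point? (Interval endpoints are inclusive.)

Process intervals by earliest right end; each time one isn't hit yet, stab at its right endpoint.
By right end: [0,1]  [0,2]  [1,6]  [5,7]  [7,10]  [8,12]  [12,14]  [10,16]  [13,18]
[0,1] uncovered → point at 1; [5,7] uncovered → point at 7; [8,12] uncovered → point at 12; [13,18] uncovered → point at 18.
Points: 1, 7, 12, 18 (4 total).

4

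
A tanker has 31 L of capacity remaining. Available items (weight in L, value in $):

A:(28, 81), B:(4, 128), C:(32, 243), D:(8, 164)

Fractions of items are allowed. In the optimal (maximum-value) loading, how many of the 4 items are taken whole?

2

Order: B (128/4=32.00) > D (164/8=20.50) > C (243/32=7.59) > A (81/28=2.89)
Fill: take B (4 @ 128) → take D (8 @ 164) → take 19/32 of C → 144.28; 31/31 used.
2 item(s) taken whole; one partial (take 19/32 of C).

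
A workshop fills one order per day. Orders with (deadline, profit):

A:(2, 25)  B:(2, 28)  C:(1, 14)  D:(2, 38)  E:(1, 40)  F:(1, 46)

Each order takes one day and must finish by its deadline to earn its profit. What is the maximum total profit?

84

Take jobs in profit order; each goes to the latest open slot no later than its deadline.
Profit order: F=46 E=40 D=38 B=28 A=25 C=14
Assign: F→slot 1, E skipped, D→slot 2, B skipped, A skipped, C skipped.
Slots: [1:F] [2:D]
Profit = 46 + 38 = 84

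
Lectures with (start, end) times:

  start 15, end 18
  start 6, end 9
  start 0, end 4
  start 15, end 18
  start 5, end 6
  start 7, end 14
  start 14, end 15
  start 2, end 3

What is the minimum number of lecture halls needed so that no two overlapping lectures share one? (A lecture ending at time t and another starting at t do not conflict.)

2

The answer is the maximum number of intervals overlapping at any instant.
starts: [0, 2, 5, 6, 7, 14, 15, 15]
ends:   [3, 4, 6, 9, 14, 15, 18, 18]
s0→1 s2→2  — peak 2.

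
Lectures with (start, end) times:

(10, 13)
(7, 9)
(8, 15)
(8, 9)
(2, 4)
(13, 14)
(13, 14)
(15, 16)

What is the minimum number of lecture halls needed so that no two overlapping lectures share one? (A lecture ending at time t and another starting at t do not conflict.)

The answer is the maximum number of intervals overlapping at any instant.
starts: [2, 7, 8, 8, 10, 13, 13, 15]
ends:   [4, 9, 9, 13, 14, 14, 15, 16]
s2→1 e4→0 s7→1 s8→2 s8→3  — peak 3.

3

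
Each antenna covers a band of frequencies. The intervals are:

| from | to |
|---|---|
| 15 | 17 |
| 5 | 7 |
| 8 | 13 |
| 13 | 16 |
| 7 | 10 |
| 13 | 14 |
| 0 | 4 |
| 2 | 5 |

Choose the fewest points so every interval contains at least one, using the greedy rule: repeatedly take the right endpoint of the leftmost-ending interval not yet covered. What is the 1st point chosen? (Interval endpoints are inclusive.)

Process intervals by earliest right end; each time one isn't hit yet, stab at its right endpoint.
By right end: [0,4]  [2,5]  [5,7]  [7,10]  [8,13]  [13,14]  [13,16]  [15,17]
[0,4] uncovered → point at 4; [5,7] uncovered → point at 7; [8,13] uncovered → point at 13; [15,17] uncovered → point at 17.
Points: 4, 7, 13, 17 (4 total).

4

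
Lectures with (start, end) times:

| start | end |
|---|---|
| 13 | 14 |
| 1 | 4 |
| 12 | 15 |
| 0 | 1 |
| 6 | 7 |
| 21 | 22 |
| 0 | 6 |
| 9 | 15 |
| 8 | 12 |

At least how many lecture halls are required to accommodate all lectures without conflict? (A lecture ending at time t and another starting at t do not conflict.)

3

The answer is the maximum number of intervals overlapping at any instant.
starts: [0, 0, 1, 6, 8, 9, 12, 13, 21]
ends:   [1, 4, 6, 7, 12, 14, 15, 15, 22]
s0→1 s0→2 e1→1 s1→2 e4→1 e6→0 s6→1 e7→0 s8→1 s9→2 e12→1 s12→2 s13→3  — peak 3.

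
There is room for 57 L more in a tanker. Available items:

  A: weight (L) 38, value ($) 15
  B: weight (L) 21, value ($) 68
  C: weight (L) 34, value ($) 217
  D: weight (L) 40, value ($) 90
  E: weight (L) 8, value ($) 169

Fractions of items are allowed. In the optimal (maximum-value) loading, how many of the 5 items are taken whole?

Greedy by value/weight ratio, highest first.
Ratios (sorted): E 21.12, C 6.38, B 3.24, D 2.25, A 0.39
take E (8 @ 169); take C (34 @ 217); take 15/21 of B → 48.57. Capacity used 57/57.
2 item(s) taken whole; one partial (take 15/21 of B).

2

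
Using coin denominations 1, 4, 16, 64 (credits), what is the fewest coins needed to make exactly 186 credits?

186 − 2×64→58 − 3×16→10 − 2×4→2 − 2×1→0
Total coins = 2 + 3 + 2 + 2 = 9

9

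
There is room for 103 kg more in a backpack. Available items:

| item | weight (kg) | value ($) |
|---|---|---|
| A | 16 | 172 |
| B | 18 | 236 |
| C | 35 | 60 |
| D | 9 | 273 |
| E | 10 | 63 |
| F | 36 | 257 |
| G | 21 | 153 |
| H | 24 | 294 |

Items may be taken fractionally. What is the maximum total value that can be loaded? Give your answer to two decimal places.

Ratios (sorted): D 30.33, B 13.11, H 12.25, A 10.75, G 7.29, F 7.14, E 6.30, C 1.71
take D (9 @ 273); take B (18 @ 236); take H (24 @ 294); take A (16 @ 172); take G (21 @ 153); take 15/36 of F → 107.08. Capacity used 103/103.
Total value = 1235.08

1235.08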